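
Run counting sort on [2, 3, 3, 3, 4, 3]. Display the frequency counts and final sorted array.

Count array: [0, 0, 1, 4, 1]
(count[i] = number of elements equal to i)
Cumulative count: [0, 0, 1, 5, 6]
Sorted: [2, 3, 3, 3, 3, 4]


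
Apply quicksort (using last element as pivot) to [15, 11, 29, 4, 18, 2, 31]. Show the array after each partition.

Partition 1: pivot=31 at index 6 -> [15, 11, 29, 4, 18, 2, 31]
Partition 2: pivot=2 at index 0 -> [2, 11, 29, 4, 18, 15, 31]
Partition 3: pivot=15 at index 3 -> [2, 11, 4, 15, 18, 29, 31]
Partition 4: pivot=4 at index 1 -> [2, 4, 11, 15, 18, 29, 31]
Partition 5: pivot=29 at index 5 -> [2, 4, 11, 15, 18, 29, 31]


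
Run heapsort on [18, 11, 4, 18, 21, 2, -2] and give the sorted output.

Build heap: [21, 18, 4, 18, 11, 2, -2]
Extract 21: [18, 18, 4, -2, 11, 2, 21]
Extract 18: [18, 11, 4, -2, 2, 18, 21]
Extract 18: [11, 2, 4, -2, 18, 18, 21]
Extract 11: [4, 2, -2, 11, 18, 18, 21]
Extract 4: [2, -2, 4, 11, 18, 18, 21]
Extract 2: [-2, 2, 4, 11, 18, 18, 21]


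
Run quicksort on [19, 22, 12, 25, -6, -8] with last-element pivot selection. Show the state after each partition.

Partition 1: pivot=-8 at index 0 -> [-8, 22, 12, 25, -6, 19]
Partition 2: pivot=19 at index 3 -> [-8, 12, -6, 19, 22, 25]
Partition 3: pivot=-6 at index 1 -> [-8, -6, 12, 19, 22, 25]
Partition 4: pivot=25 at index 5 -> [-8, -6, 12, 19, 22, 25]


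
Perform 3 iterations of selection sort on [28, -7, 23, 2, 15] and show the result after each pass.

Pass 1: Select minimum -7 at index 1, swap -> [-7, 28, 23, 2, 15]
Pass 2: Select minimum 2 at index 3, swap -> [-7, 2, 23, 28, 15]
Pass 3: Select minimum 15 at index 4, swap -> [-7, 2, 15, 28, 23]


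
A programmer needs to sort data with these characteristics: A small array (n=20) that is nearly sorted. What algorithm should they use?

Best choice: Insertion sort
Reason: Insertion sort is O(n) for nearly sorted arrays and has low overhead


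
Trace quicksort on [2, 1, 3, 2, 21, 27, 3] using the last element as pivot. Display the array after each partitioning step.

Partition 1: pivot=3 at index 4 -> [2, 1, 3, 2, 3, 27, 21]
Partition 2: pivot=2 at index 2 -> [2, 1, 2, 3, 3, 27, 21]
Partition 3: pivot=1 at index 0 -> [1, 2, 2, 3, 3, 27, 21]
Partition 4: pivot=21 at index 5 -> [1, 2, 2, 3, 3, 21, 27]


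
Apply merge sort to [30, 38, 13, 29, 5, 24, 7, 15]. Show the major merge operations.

Divide and conquer:
  Merge [30] + [38] -> [30, 38]
  Merge [13] + [29] -> [13, 29]
  Merge [30, 38] + [13, 29] -> [13, 29, 30, 38]
  Merge [5] + [24] -> [5, 24]
  Merge [7] + [15] -> [7, 15]
  Merge [5, 24] + [7, 15] -> [5, 7, 15, 24]
  Merge [13, 29, 30, 38] + [5, 7, 15, 24] -> [5, 7, 13, 15, 24, 29, 30, 38]


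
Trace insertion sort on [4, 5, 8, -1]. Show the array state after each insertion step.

First element 4 is already 'sorted'
Insert 5: shifted 0 elements -> [4, 5, 8, -1]
Insert 8: shifted 0 elements -> [4, 5, 8, -1]
Insert -1: shifted 3 elements -> [-1, 4, 5, 8]


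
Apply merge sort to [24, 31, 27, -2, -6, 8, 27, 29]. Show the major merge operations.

Divide and conquer:
  Merge [24] + [31] -> [24, 31]
  Merge [27] + [-2] -> [-2, 27]
  Merge [24, 31] + [-2, 27] -> [-2, 24, 27, 31]
  Merge [-6] + [8] -> [-6, 8]
  Merge [27] + [29] -> [27, 29]
  Merge [-6, 8] + [27, 29] -> [-6, 8, 27, 29]
  Merge [-2, 24, 27, 31] + [-6, 8, 27, 29] -> [-6, -2, 8, 24, 27, 27, 29, 31]


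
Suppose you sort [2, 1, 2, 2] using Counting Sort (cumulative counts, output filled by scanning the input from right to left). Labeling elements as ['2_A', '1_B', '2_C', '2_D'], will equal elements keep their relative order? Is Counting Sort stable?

Trace Counting Sort on the labeled array (the key is the number; the letter only tracks identity):
  Counts for values 0..2: [0, 1, 3]
  Cumulative counts: [0, 1, 4]
  Scan right to left: place 2_D at output index 3
  Scan right to left: place 2_C at output index 2
  Scan right to left: place 1_B at output index 0
  Scan right to left: place 2_A at output index 1
  Output: [1_B, 2_A, 2_C, 2_D]
Equal keys:
  value 2: originally 2_A, 2_C, 2_D; after sorting 2_A, 2_C, 2_D -> order preserved
All equal keys kept their original relative order. Counting Sort is stable: scanning the input right to left with decreasing cumulative counts places later duplicates at later output positions.
Answer: Stable


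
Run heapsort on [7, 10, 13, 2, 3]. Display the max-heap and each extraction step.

Build heap: [13, 10, 7, 2, 3]
Extract 13: [10, 3, 7, 2, 13]
Extract 10: [7, 3, 2, 10, 13]
Extract 7: [3, 2, 7, 10, 13]
Extract 3: [2, 3, 7, 10, 13]


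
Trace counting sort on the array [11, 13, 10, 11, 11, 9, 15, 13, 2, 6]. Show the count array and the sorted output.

Count array: [0, 0, 1, 0, 0, 0, 1, 0, 0, 1, 1, 3, 0, 2, 0, 1]
(count[i] = number of elements equal to i)
Cumulative count: [0, 0, 1, 1, 1, 1, 2, 2, 2, 3, 4, 7, 7, 9, 9, 10]
Sorted: [2, 6, 9, 10, 11, 11, 11, 13, 13, 15]


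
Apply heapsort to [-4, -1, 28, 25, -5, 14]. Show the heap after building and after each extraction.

Build heap: [28, 25, 14, -1, -5, -4]
Extract 28: [25, -1, 14, -4, -5, 28]
Extract 25: [14, -1, -5, -4, 25, 28]
Extract 14: [-1, -4, -5, 14, 25, 28]
Extract -1: [-4, -5, -1, 14, 25, 28]
Extract -4: [-5, -4, -1, 14, 25, 28]


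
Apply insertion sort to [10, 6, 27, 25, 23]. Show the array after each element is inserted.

First element 10 is already 'sorted'
Insert 6: shifted 1 elements -> [6, 10, 27, 25, 23]
Insert 27: shifted 0 elements -> [6, 10, 27, 25, 23]
Insert 25: shifted 1 elements -> [6, 10, 25, 27, 23]
Insert 23: shifted 2 elements -> [6, 10, 23, 25, 27]


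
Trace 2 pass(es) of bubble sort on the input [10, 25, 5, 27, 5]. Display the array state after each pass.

After pass 1: [10, 5, 25, 5, 27] (2 swaps)
After pass 2: [5, 10, 5, 25, 27] (2 swaps)
Total swaps: 4


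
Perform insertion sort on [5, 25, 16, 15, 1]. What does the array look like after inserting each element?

First element 5 is already 'sorted'
Insert 25: shifted 0 elements -> [5, 25, 16, 15, 1]
Insert 16: shifted 1 elements -> [5, 16, 25, 15, 1]
Insert 15: shifted 2 elements -> [5, 15, 16, 25, 1]
Insert 1: shifted 4 elements -> [1, 5, 15, 16, 25]


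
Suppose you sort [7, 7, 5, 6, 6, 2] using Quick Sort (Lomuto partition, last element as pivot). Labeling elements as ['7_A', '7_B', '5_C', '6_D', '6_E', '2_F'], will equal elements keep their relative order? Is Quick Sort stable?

Trace Quick Sort on the labeled array (the key is the number; the letter only tracks identity):
  Partition indices 0..5 around pivot 2_F -> [2_F, 7_B, 5_C, 6_D, 6_E, 7_A]
  Partition indices 1..5 around pivot 7_A -> [2_F, 7_B, 5_C, 6_D, 6_E, 7_A]
  Partition indices 1..4 around pivot 6_E -> [2_F, 5_C, 6_D, 6_E, 7_B, 7_A]
  Partition indices 1..2 around pivot 6_D -> [2_F, 5_C, 6_D, 6_E, 7_B, 7_A]
Final order: [2_F, 5_C, 6_D, 6_E, 7_B, 7_A]
Equal keys:
  value 6: originally 6_D, 6_E; after sorting 6_D, 6_E -> order preserved
  value 7: originally 7_A, 7_B; after sorting 7_B, 7_A -> order changed
Equal keys were reordered, so Quick Sort is not stable: partition swaps elements across long distances and can reorder equal keys. (One such input is enough; an unstable sort may happen to preserve order on other inputs, but it gives no guarantee.)
Answer: Not stable


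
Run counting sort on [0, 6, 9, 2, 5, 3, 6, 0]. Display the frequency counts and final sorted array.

Count array: [2, 0, 1, 1, 0, 1, 2, 0, 0, 1]
(count[i] = number of elements equal to i)
Cumulative count: [2, 2, 3, 4, 4, 5, 7, 7, 7, 8]
Sorted: [0, 0, 2, 3, 5, 6, 6, 9]


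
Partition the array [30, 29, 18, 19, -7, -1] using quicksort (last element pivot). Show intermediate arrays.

Partition 1: pivot=-1 at index 1 -> [-7, -1, 18, 19, 30, 29]
Partition 2: pivot=29 at index 4 -> [-7, -1, 18, 19, 29, 30]
Partition 3: pivot=19 at index 3 -> [-7, -1, 18, 19, 29, 30]


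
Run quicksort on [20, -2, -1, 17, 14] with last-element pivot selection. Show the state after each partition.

Partition 1: pivot=14 at index 2 -> [-2, -1, 14, 17, 20]
Partition 2: pivot=-1 at index 1 -> [-2, -1, 14, 17, 20]
Partition 3: pivot=20 at index 4 -> [-2, -1, 14, 17, 20]


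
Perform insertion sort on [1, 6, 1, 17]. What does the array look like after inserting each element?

First element 1 is already 'sorted'
Insert 6: shifted 0 elements -> [1, 6, 1, 17]
Insert 1: shifted 1 elements -> [1, 1, 6, 17]
Insert 17: shifted 0 elements -> [1, 1, 6, 17]


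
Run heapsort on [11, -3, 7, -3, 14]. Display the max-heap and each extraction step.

Build heap: [14, 11, 7, -3, -3]
Extract 14: [11, -3, 7, -3, 14]
Extract 11: [7, -3, -3, 11, 14]
Extract 7: [-3, -3, 7, 11, 14]
Extract -3: [-3, -3, 7, 11, 14]


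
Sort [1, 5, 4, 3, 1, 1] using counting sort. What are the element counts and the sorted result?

Count array: [0, 3, 0, 1, 1, 1]
(count[i] = number of elements equal to i)
Cumulative count: [0, 3, 3, 4, 5, 6]
Sorted: [1, 1, 1, 3, 4, 5]


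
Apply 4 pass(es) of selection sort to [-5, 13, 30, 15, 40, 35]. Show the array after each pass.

Pass 1: Select minimum -5 at index 0, swap -> [-5, 13, 30, 15, 40, 35]
Pass 2: Select minimum 13 at index 1, swap -> [-5, 13, 30, 15, 40, 35]
Pass 3: Select minimum 15 at index 3, swap -> [-5, 13, 15, 30, 40, 35]
Pass 4: Select minimum 30 at index 3, swap -> [-5, 13, 15, 30, 40, 35]


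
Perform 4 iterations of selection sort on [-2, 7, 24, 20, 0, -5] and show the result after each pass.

Pass 1: Select minimum -5 at index 5, swap -> [-5, 7, 24, 20, 0, -2]
Pass 2: Select minimum -2 at index 5, swap -> [-5, -2, 24, 20, 0, 7]
Pass 3: Select minimum 0 at index 4, swap -> [-5, -2, 0, 20, 24, 7]
Pass 4: Select minimum 7 at index 5, swap -> [-5, -2, 0, 7, 24, 20]


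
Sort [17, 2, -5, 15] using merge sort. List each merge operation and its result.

Divide and conquer:
  Merge [17] + [2] -> [2, 17]
  Merge [-5] + [15] -> [-5, 15]
  Merge [2, 17] + [-5, 15] -> [-5, 2, 15, 17]


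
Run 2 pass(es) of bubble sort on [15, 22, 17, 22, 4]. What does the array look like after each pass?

After pass 1: [15, 17, 22, 4, 22] (2 swaps)
After pass 2: [15, 17, 4, 22, 22] (1 swaps)
Total swaps: 3


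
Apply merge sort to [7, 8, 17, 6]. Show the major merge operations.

Divide and conquer:
  Merge [7] + [8] -> [7, 8]
  Merge [17] + [6] -> [6, 17]
  Merge [7, 8] + [6, 17] -> [6, 7, 8, 17]


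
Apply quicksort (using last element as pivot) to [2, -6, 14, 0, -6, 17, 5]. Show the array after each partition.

Partition 1: pivot=5 at index 4 -> [2, -6, 0, -6, 5, 17, 14]
Partition 2: pivot=-6 at index 1 -> [-6, -6, 0, 2, 5, 17, 14]
Partition 3: pivot=2 at index 3 -> [-6, -6, 0, 2, 5, 17, 14]
Partition 4: pivot=14 at index 5 -> [-6, -6, 0, 2, 5, 14, 17]


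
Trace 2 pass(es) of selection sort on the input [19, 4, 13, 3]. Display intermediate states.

Pass 1: Select minimum 3 at index 3, swap -> [3, 4, 13, 19]
Pass 2: Select minimum 4 at index 1, swap -> [3, 4, 13, 19]


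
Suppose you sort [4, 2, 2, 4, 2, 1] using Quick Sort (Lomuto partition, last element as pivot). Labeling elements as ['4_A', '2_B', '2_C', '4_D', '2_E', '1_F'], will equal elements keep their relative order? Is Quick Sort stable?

Trace Quick Sort on the labeled array (the key is the number; the letter only tracks identity):
  Partition indices 0..5 around pivot 1_F -> [1_F, 2_B, 2_C, 4_D, 2_E, 4_A]
  Partition indices 1..5 around pivot 4_A -> [1_F, 2_B, 2_C, 4_D, 2_E, 4_A]
  Partition indices 1..4 around pivot 2_E -> [1_F, 2_B, 2_C, 2_E, 4_D, 4_A]
  Partition indices 1..2 around pivot 2_C -> [1_F, 2_B, 2_C, 2_E, 4_D, 4_A]
Final order: [1_F, 2_B, 2_C, 2_E, 4_D, 4_A]
Equal keys:
  value 2: originally 2_B, 2_C, 2_E; after sorting 2_B, 2_C, 2_E -> order preserved
  value 4: originally 4_A, 4_D; after sorting 4_D, 4_A -> order changed
Equal keys were reordered, so Quick Sort is not stable: partition swaps elements across long distances and can reorder equal keys. (One such input is enough; an unstable sort may happen to preserve order on other inputs, but it gives no guarantee.)
Answer: Not stable


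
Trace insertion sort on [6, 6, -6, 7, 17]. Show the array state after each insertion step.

First element 6 is already 'sorted'
Insert 6: shifted 0 elements -> [6, 6, -6, 7, 17]
Insert -6: shifted 2 elements -> [-6, 6, 6, 7, 17]
Insert 7: shifted 0 elements -> [-6, 6, 6, 7, 17]
Insert 17: shifted 0 elements -> [-6, 6, 6, 7, 17]


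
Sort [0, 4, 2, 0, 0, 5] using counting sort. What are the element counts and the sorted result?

Count array: [3, 0, 1, 0, 1, 1]
(count[i] = number of elements equal to i)
Cumulative count: [3, 3, 4, 4, 5, 6]
Sorted: [0, 0, 0, 2, 4, 5]


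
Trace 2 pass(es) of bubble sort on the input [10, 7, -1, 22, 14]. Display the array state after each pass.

After pass 1: [7, -1, 10, 14, 22] (3 swaps)
After pass 2: [-1, 7, 10, 14, 22] (1 swaps)
Total swaps: 4


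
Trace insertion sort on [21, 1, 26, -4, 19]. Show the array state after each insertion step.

First element 21 is already 'sorted'
Insert 1: shifted 1 elements -> [1, 21, 26, -4, 19]
Insert 26: shifted 0 elements -> [1, 21, 26, -4, 19]
Insert -4: shifted 3 elements -> [-4, 1, 21, 26, 19]
Insert 19: shifted 2 elements -> [-4, 1, 19, 21, 26]


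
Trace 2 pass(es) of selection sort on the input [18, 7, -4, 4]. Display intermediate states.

Pass 1: Select minimum -4 at index 2, swap -> [-4, 7, 18, 4]
Pass 2: Select minimum 4 at index 3, swap -> [-4, 4, 18, 7]


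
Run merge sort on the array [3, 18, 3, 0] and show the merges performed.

Divide and conquer:
  Merge [3] + [18] -> [3, 18]
  Merge [3] + [0] -> [0, 3]
  Merge [3, 18] + [0, 3] -> [0, 3, 3, 18]


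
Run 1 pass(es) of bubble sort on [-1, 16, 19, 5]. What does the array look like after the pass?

After pass 1: [-1, 16, 5, 19] (1 swaps)
Total swaps: 1


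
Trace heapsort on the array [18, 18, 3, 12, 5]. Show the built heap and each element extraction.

Build heap: [18, 18, 3, 12, 5]
Extract 18: [18, 12, 3, 5, 18]
Extract 18: [12, 5, 3, 18, 18]
Extract 12: [5, 3, 12, 18, 18]
Extract 5: [3, 5, 12, 18, 18]


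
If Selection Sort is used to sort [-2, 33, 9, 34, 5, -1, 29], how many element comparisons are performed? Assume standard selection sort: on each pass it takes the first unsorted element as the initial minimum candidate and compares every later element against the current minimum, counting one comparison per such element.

Pass 1: scan indices 1..6 for the minimum = 6 comparison(s); min is -2, place at index 0 -> [-2, 33, 9, 34, 5, -1, 29]
Pass 2: scan indices 2..6 for the minimum = 5 comparison(s); min is -1, place at index 1 -> [-2, -1, 9, 34, 5, 33, 29]
Pass 3: scan indices 3..6 for the minimum = 4 comparison(s); min is 5, place at index 2 -> [-2, -1, 5, 34, 9, 33, 29]
Pass 4: scan indices 4..6 for the minimum = 3 comparison(s); min is 9, place at index 3 -> [-2, -1, 5, 9, 34, 33, 29]
Pass 5: scan indices 5..6 for the minimum = 2 comparison(s); min is 29, place at index 4 -> [-2, -1, 5, 9, 29, 33, 34]
Pass 6: scan indices 6..6 for the minimum = 1 comparison(s); min is 33, place at index 5 -> [-2, -1, 5, 9, 29, 33, 34]
Selection sort always scans the whole unsorted suffix, so the count is (n-1) + (n-2) + ... + 1 = n(n-1)/2 = 7*6/2 = 21 regardless of the input order.
Total comparisons: 6 + 5 + 4 + 3 + 2 + 1 = 21


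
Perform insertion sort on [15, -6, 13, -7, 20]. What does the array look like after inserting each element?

First element 15 is already 'sorted'
Insert -6: shifted 1 elements -> [-6, 15, 13, -7, 20]
Insert 13: shifted 1 elements -> [-6, 13, 15, -7, 20]
Insert -7: shifted 3 elements -> [-7, -6, 13, 15, 20]
Insert 20: shifted 0 elements -> [-7, -6, 13, 15, 20]


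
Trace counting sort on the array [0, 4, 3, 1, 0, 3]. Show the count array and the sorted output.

Count array: [2, 1, 0, 2, 1]
(count[i] = number of elements equal to i)
Cumulative count: [2, 3, 3, 5, 6]
Sorted: [0, 0, 1, 3, 3, 4]


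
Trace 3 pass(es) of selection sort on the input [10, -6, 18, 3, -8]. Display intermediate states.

Pass 1: Select minimum -8 at index 4, swap -> [-8, -6, 18, 3, 10]
Pass 2: Select minimum -6 at index 1, swap -> [-8, -6, 18, 3, 10]
Pass 3: Select minimum 3 at index 3, swap -> [-8, -6, 3, 18, 10]


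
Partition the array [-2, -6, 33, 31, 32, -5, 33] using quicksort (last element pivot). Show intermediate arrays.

Partition 1: pivot=33 at index 6 -> [-2, -6, 33, 31, 32, -5, 33]
Partition 2: pivot=-5 at index 1 -> [-6, -5, 33, 31, 32, -2, 33]
Partition 3: pivot=-2 at index 2 -> [-6, -5, -2, 31, 32, 33, 33]
Partition 4: pivot=33 at index 5 -> [-6, -5, -2, 31, 32, 33, 33]
Partition 5: pivot=32 at index 4 -> [-6, -5, -2, 31, 32, 33, 33]


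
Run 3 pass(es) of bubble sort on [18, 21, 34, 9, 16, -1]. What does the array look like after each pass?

After pass 1: [18, 21, 9, 16, -1, 34] (3 swaps)
After pass 2: [18, 9, 16, -1, 21, 34] (3 swaps)
After pass 3: [9, 16, -1, 18, 21, 34] (3 swaps)
Total swaps: 9


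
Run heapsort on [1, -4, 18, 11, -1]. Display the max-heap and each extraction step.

Build heap: [18, 11, 1, -4, -1]
Extract 18: [11, -1, 1, -4, 18]
Extract 11: [1, -1, -4, 11, 18]
Extract 1: [-1, -4, 1, 11, 18]
Extract -1: [-4, -1, 1, 11, 18]


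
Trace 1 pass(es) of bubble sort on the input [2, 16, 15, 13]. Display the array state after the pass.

After pass 1: [2, 15, 13, 16] (2 swaps)
Total swaps: 2


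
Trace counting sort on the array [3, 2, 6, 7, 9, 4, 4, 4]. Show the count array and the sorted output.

Count array: [0, 0, 1, 1, 3, 0, 1, 1, 0, 1]
(count[i] = number of elements equal to i)
Cumulative count: [0, 0, 1, 2, 5, 5, 6, 7, 7, 8]
Sorted: [2, 3, 4, 4, 4, 6, 7, 9]


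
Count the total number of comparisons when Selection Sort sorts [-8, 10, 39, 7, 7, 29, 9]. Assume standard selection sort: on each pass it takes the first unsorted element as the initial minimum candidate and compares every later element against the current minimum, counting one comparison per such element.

Pass 1: scan indices 1..6 for the minimum = 6 comparison(s); min is -8, place at index 0 -> [-8, 10, 39, 7, 7, 29, 9]
Pass 2: scan indices 2..6 for the minimum = 5 comparison(s); min is 7, place at index 1 -> [-8, 7, 39, 10, 7, 29, 9]
Pass 3: scan indices 3..6 for the minimum = 4 comparison(s); min is 7, place at index 2 -> [-8, 7, 7, 10, 39, 29, 9]
Pass 4: scan indices 4..6 for the minimum = 3 comparison(s); min is 9, place at index 3 -> [-8, 7, 7, 9, 39, 29, 10]
Pass 5: scan indices 5..6 for the minimum = 2 comparison(s); min is 10, place at index 4 -> [-8, 7, 7, 9, 10, 29, 39]
Pass 6: scan indices 6..6 for the minimum = 1 comparison(s); min is 29, place at index 5 -> [-8, 7, 7, 9, 10, 29, 39]
Selection sort always scans the whole unsorted suffix, so the count is (n-1) + (n-2) + ... + 1 = n(n-1)/2 = 7*6/2 = 21 regardless of the input order.
Total comparisons: 6 + 5 + 4 + 3 + 2 + 1 = 21


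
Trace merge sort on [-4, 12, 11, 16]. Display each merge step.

Divide and conquer:
  Merge [-4] + [12] -> [-4, 12]
  Merge [11] + [16] -> [11, 16]
  Merge [-4, 12] + [11, 16] -> [-4, 11, 12, 16]


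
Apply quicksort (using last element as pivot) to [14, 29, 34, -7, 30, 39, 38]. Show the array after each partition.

Partition 1: pivot=38 at index 5 -> [14, 29, 34, -7, 30, 38, 39]
Partition 2: pivot=30 at index 3 -> [14, 29, -7, 30, 34, 38, 39]
Partition 3: pivot=-7 at index 0 -> [-7, 29, 14, 30, 34, 38, 39]
Partition 4: pivot=14 at index 1 -> [-7, 14, 29, 30, 34, 38, 39]


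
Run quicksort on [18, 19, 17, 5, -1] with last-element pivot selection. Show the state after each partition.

Partition 1: pivot=-1 at index 0 -> [-1, 19, 17, 5, 18]
Partition 2: pivot=18 at index 3 -> [-1, 17, 5, 18, 19]
Partition 3: pivot=5 at index 1 -> [-1, 5, 17, 18, 19]


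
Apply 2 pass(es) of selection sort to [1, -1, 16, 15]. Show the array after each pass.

Pass 1: Select minimum -1 at index 1, swap -> [-1, 1, 16, 15]
Pass 2: Select minimum 1 at index 1, swap -> [-1, 1, 16, 15]


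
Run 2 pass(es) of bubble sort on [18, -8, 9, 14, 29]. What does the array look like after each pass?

After pass 1: [-8, 9, 14, 18, 29] (3 swaps)
After pass 2: [-8, 9, 14, 18, 29] (0 swaps)
Total swaps: 3


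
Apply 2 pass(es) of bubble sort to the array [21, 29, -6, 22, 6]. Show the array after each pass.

After pass 1: [21, -6, 22, 6, 29] (3 swaps)
After pass 2: [-6, 21, 6, 22, 29] (2 swaps)
Total swaps: 5


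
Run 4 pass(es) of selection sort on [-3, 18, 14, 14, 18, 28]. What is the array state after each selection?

Pass 1: Select minimum -3 at index 0, swap -> [-3, 18, 14, 14, 18, 28]
Pass 2: Select minimum 14 at index 2, swap -> [-3, 14, 18, 14, 18, 28]
Pass 3: Select minimum 14 at index 3, swap -> [-3, 14, 14, 18, 18, 28]
Pass 4: Select minimum 18 at index 3, swap -> [-3, 14, 14, 18, 18, 28]


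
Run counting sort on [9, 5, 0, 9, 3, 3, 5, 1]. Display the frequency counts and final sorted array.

Count array: [1, 1, 0, 2, 0, 2, 0, 0, 0, 2]
(count[i] = number of elements equal to i)
Cumulative count: [1, 2, 2, 4, 4, 6, 6, 6, 6, 8]
Sorted: [0, 1, 3, 3, 5, 5, 9, 9]


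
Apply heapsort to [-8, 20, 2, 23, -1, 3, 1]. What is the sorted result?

Build heap: [23, 20, 3, -8, -1, 2, 1]
Extract 23: [20, 1, 3, -8, -1, 2, 23]
Extract 20: [3, 1, 2, -8, -1, 20, 23]
Extract 3: [2, 1, -1, -8, 3, 20, 23]
Extract 2: [1, -8, -1, 2, 3, 20, 23]
Extract 1: [-1, -8, 1, 2, 3, 20, 23]
Extract -1: [-8, -1, 1, 2, 3, 20, 23]


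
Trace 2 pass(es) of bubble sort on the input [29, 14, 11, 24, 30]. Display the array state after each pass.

After pass 1: [14, 11, 24, 29, 30] (3 swaps)
After pass 2: [11, 14, 24, 29, 30] (1 swaps)
Total swaps: 4


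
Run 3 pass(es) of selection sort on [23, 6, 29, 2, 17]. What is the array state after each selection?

Pass 1: Select minimum 2 at index 3, swap -> [2, 6, 29, 23, 17]
Pass 2: Select minimum 6 at index 1, swap -> [2, 6, 29, 23, 17]
Pass 3: Select minimum 17 at index 4, swap -> [2, 6, 17, 23, 29]


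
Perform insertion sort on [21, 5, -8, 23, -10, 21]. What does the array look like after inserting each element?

First element 21 is already 'sorted'
Insert 5: shifted 1 elements -> [5, 21, -8, 23, -10, 21]
Insert -8: shifted 2 elements -> [-8, 5, 21, 23, -10, 21]
Insert 23: shifted 0 elements -> [-8, 5, 21, 23, -10, 21]
Insert -10: shifted 4 elements -> [-10, -8, 5, 21, 23, 21]
Insert 21: shifted 1 elements -> [-10, -8, 5, 21, 21, 23]


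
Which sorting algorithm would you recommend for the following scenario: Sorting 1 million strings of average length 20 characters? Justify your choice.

Best choice: MSD radix sort or Mergesort
Reason: MSD radix sort is a non-comparison sort that buckets the strings by successive character positions, running in time proportional to the total number of characters examined rather than O(n log n) string comparisons; mergesort is a stable O(n log n)-comparison alternative that works for arbitrary variable-length keys


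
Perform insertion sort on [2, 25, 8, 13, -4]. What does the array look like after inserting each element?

First element 2 is already 'sorted'
Insert 25: shifted 0 elements -> [2, 25, 8, 13, -4]
Insert 8: shifted 1 elements -> [2, 8, 25, 13, -4]
Insert 13: shifted 1 elements -> [2, 8, 13, 25, -4]
Insert -4: shifted 4 elements -> [-4, 2, 8, 13, 25]


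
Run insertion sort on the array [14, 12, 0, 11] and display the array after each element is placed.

First element 14 is already 'sorted'
Insert 12: shifted 1 elements -> [12, 14, 0, 11]
Insert 0: shifted 2 elements -> [0, 12, 14, 11]
Insert 11: shifted 2 elements -> [0, 11, 12, 14]


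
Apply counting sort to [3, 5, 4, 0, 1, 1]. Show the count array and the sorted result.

Count array: [1, 2, 0, 1, 1, 1]
(count[i] = number of elements equal to i)
Cumulative count: [1, 3, 3, 4, 5, 6]
Sorted: [0, 1, 1, 3, 4, 5]


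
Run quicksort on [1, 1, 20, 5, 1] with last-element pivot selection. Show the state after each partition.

Partition 1: pivot=1 at index 2 -> [1, 1, 1, 5, 20]
Partition 2: pivot=1 at index 1 -> [1, 1, 1, 5, 20]
Partition 3: pivot=20 at index 4 -> [1, 1, 1, 5, 20]


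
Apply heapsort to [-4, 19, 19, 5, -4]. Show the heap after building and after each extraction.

Build heap: [19, 5, 19, -4, -4]
Extract 19: [19, 5, -4, -4, 19]
Extract 19: [5, -4, -4, 19, 19]
Extract 5: [-4, -4, 5, 19, 19]
Extract -4: [-4, -4, 5, 19, 19]


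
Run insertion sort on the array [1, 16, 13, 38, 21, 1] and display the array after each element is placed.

First element 1 is already 'sorted'
Insert 16: shifted 0 elements -> [1, 16, 13, 38, 21, 1]
Insert 13: shifted 1 elements -> [1, 13, 16, 38, 21, 1]
Insert 38: shifted 0 elements -> [1, 13, 16, 38, 21, 1]
Insert 21: shifted 1 elements -> [1, 13, 16, 21, 38, 1]
Insert 1: shifted 4 elements -> [1, 1, 13, 16, 21, 38]


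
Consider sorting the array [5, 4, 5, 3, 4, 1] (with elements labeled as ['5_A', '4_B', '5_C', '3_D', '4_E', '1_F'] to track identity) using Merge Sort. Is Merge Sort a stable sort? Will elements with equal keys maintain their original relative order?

Trace Merge Sort on the labeled array (the key is the number; the letter only tracks identity):
  Merge [4_B] + [5_C] -> [4_B, 5_C]
  Merge [5_A] + [4_B, 5_C] -> [4_B, 5_A, 5_C]
  Merge [4_E] + [1_F] -> [1_F, 4_E]
  Merge [3_D] + [1_F, 4_E] -> [1_F, 3_D, 4_E]
  Merge [4_B, 5_A, 5_C] + [1_F, 3_D, 4_E] -> [1_F, 3_D, 4_B, 4_E, 5_A, 5_C]
Final order: [1_F, 3_D, 4_B, 4_E, 5_A, 5_C]
Equal keys:
  value 4: originally 4_B, 4_E; after sorting 4_B, 4_E -> order preserved
  value 5: originally 5_A, 5_C; after sorting 5_A, 5_C -> order preserved
All equal keys kept their original relative order. Merge Sort is stable: when the heads of the two halves are equal the merge takes from the left half first.
Answer: Stable


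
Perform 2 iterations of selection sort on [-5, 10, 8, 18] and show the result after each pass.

Pass 1: Select minimum -5 at index 0, swap -> [-5, 10, 8, 18]
Pass 2: Select minimum 8 at index 2, swap -> [-5, 8, 10, 18]


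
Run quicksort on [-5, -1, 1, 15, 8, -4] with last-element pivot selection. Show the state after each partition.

Partition 1: pivot=-4 at index 1 -> [-5, -4, 1, 15, 8, -1]
Partition 2: pivot=-1 at index 2 -> [-5, -4, -1, 15, 8, 1]
Partition 3: pivot=1 at index 3 -> [-5, -4, -1, 1, 8, 15]
Partition 4: pivot=15 at index 5 -> [-5, -4, -1, 1, 8, 15]


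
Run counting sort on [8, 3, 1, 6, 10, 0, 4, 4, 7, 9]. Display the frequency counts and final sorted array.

Count array: [1, 1, 0, 1, 2, 0, 1, 1, 1, 1, 1]
(count[i] = number of elements equal to i)
Cumulative count: [1, 2, 2, 3, 5, 5, 6, 7, 8, 9, 10]
Sorted: [0, 1, 3, 4, 4, 6, 7, 8, 9, 10]


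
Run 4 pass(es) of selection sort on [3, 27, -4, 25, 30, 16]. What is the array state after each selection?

Pass 1: Select minimum -4 at index 2, swap -> [-4, 27, 3, 25, 30, 16]
Pass 2: Select minimum 3 at index 2, swap -> [-4, 3, 27, 25, 30, 16]
Pass 3: Select minimum 16 at index 5, swap -> [-4, 3, 16, 25, 30, 27]
Pass 4: Select minimum 25 at index 3, swap -> [-4, 3, 16, 25, 30, 27]


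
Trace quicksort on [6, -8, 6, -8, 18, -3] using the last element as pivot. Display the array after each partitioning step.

Partition 1: pivot=-3 at index 2 -> [-8, -8, -3, 6, 18, 6]
Partition 2: pivot=-8 at index 1 -> [-8, -8, -3, 6, 18, 6]
Partition 3: pivot=6 at index 4 -> [-8, -8, -3, 6, 6, 18]


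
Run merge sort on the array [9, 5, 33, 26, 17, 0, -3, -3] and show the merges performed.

Divide and conquer:
  Merge [9] + [5] -> [5, 9]
  Merge [33] + [26] -> [26, 33]
  Merge [5, 9] + [26, 33] -> [5, 9, 26, 33]
  Merge [17] + [0] -> [0, 17]
  Merge [-3] + [-3] -> [-3, -3]
  Merge [0, 17] + [-3, -3] -> [-3, -3, 0, 17]
  Merge [5, 9, 26, 33] + [-3, -3, 0, 17] -> [-3, -3, 0, 5, 9, 17, 26, 33]


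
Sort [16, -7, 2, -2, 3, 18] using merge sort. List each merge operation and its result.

Divide and conquer:
  Merge [-7] + [2] -> [-7, 2]
  Merge [16] + [-7, 2] -> [-7, 2, 16]
  Merge [3] + [18] -> [3, 18]
  Merge [-2] + [3, 18] -> [-2, 3, 18]
  Merge [-7, 2, 16] + [-2, 3, 18] -> [-7, -2, 2, 3, 16, 18]


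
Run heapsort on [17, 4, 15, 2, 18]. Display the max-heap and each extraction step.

Build heap: [18, 17, 15, 2, 4]
Extract 18: [17, 4, 15, 2, 18]
Extract 17: [15, 4, 2, 17, 18]
Extract 15: [4, 2, 15, 17, 18]
Extract 4: [2, 4, 15, 17, 18]


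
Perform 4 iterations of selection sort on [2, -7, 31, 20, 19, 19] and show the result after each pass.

Pass 1: Select minimum -7 at index 1, swap -> [-7, 2, 31, 20, 19, 19]
Pass 2: Select minimum 2 at index 1, swap -> [-7, 2, 31, 20, 19, 19]
Pass 3: Select minimum 19 at index 4, swap -> [-7, 2, 19, 20, 31, 19]
Pass 4: Select minimum 19 at index 5, swap -> [-7, 2, 19, 19, 31, 20]


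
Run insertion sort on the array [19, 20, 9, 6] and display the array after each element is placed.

First element 19 is already 'sorted'
Insert 20: shifted 0 elements -> [19, 20, 9, 6]
Insert 9: shifted 2 elements -> [9, 19, 20, 6]
Insert 6: shifted 3 elements -> [6, 9, 19, 20]


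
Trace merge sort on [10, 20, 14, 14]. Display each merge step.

Divide and conquer:
  Merge [10] + [20] -> [10, 20]
  Merge [14] + [14] -> [14, 14]
  Merge [10, 20] + [14, 14] -> [10, 14, 14, 20]


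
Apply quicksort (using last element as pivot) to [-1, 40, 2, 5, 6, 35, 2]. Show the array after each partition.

Partition 1: pivot=2 at index 2 -> [-1, 2, 2, 5, 6, 35, 40]
Partition 2: pivot=2 at index 1 -> [-1, 2, 2, 5, 6, 35, 40]
Partition 3: pivot=40 at index 6 -> [-1, 2, 2, 5, 6, 35, 40]
Partition 4: pivot=35 at index 5 -> [-1, 2, 2, 5, 6, 35, 40]
Partition 5: pivot=6 at index 4 -> [-1, 2, 2, 5, 6, 35, 40]


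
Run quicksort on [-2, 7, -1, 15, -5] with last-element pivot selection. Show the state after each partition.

Partition 1: pivot=-5 at index 0 -> [-5, 7, -1, 15, -2]
Partition 2: pivot=-2 at index 1 -> [-5, -2, -1, 15, 7]
Partition 3: pivot=7 at index 3 -> [-5, -2, -1, 7, 15]


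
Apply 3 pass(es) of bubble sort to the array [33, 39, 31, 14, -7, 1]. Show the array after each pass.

After pass 1: [33, 31, 14, -7, 1, 39] (4 swaps)
After pass 2: [31, 14, -7, 1, 33, 39] (4 swaps)
After pass 3: [14, -7, 1, 31, 33, 39] (3 swaps)
Total swaps: 11


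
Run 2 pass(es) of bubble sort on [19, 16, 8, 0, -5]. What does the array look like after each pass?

After pass 1: [16, 8, 0, -5, 19] (4 swaps)
After pass 2: [8, 0, -5, 16, 19] (3 swaps)
Total swaps: 7


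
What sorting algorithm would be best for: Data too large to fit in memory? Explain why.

Best choice: External merge sort
Reason: Minimizes disk I/O by sequential reads/writes


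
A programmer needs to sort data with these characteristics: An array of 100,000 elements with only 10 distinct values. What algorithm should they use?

Best choice: 3-way quicksort or Counting sort
Reason: 3-way (Dutch national flag) partitioning groups every copy of the pivot together, so with only d=10 distinct keys quicksort finishes in O(n log d) expected time, which is effectively linear; counting sort runs in O(n + k) where k is the size of the key range (not the number of distinct values), so it is linear when the 10 values are integers drawn from a small known range


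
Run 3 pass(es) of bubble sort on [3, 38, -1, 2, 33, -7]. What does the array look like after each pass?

After pass 1: [3, -1, 2, 33, -7, 38] (4 swaps)
After pass 2: [-1, 2, 3, -7, 33, 38] (3 swaps)
After pass 3: [-1, 2, -7, 3, 33, 38] (1 swaps)
Total swaps: 8


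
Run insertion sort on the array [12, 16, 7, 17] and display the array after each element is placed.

First element 12 is already 'sorted'
Insert 16: shifted 0 elements -> [12, 16, 7, 17]
Insert 7: shifted 2 elements -> [7, 12, 16, 17]
Insert 17: shifted 0 elements -> [7, 12, 16, 17]


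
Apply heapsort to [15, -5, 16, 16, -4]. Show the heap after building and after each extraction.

Build heap: [16, 15, 16, -5, -4]
Extract 16: [16, 15, -4, -5, 16]
Extract 16: [15, -5, -4, 16, 16]
Extract 15: [-4, -5, 15, 16, 16]
Extract -4: [-5, -4, 15, 16, 16]


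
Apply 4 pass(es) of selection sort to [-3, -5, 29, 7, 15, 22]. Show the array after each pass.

Pass 1: Select minimum -5 at index 1, swap -> [-5, -3, 29, 7, 15, 22]
Pass 2: Select minimum -3 at index 1, swap -> [-5, -3, 29, 7, 15, 22]
Pass 3: Select minimum 7 at index 3, swap -> [-5, -3, 7, 29, 15, 22]
Pass 4: Select minimum 15 at index 4, swap -> [-5, -3, 7, 15, 29, 22]


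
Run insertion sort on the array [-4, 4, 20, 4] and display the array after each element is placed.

First element -4 is already 'sorted'
Insert 4: shifted 0 elements -> [-4, 4, 20, 4]
Insert 20: shifted 0 elements -> [-4, 4, 20, 4]
Insert 4: shifted 1 elements -> [-4, 4, 4, 20]


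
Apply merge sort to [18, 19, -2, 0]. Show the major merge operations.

Divide and conquer:
  Merge [18] + [19] -> [18, 19]
  Merge [-2] + [0] -> [-2, 0]
  Merge [18, 19] + [-2, 0] -> [-2, 0, 18, 19]


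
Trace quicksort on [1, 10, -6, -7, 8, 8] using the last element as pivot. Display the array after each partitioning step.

Partition 1: pivot=8 at index 4 -> [1, -6, -7, 8, 8, 10]
Partition 2: pivot=8 at index 3 -> [1, -6, -7, 8, 8, 10]
Partition 3: pivot=-7 at index 0 -> [-7, -6, 1, 8, 8, 10]
Partition 4: pivot=1 at index 2 -> [-7, -6, 1, 8, 8, 10]


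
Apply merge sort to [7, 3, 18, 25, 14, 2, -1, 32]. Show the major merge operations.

Divide and conquer:
  Merge [7] + [3] -> [3, 7]
  Merge [18] + [25] -> [18, 25]
  Merge [3, 7] + [18, 25] -> [3, 7, 18, 25]
  Merge [14] + [2] -> [2, 14]
  Merge [-1] + [32] -> [-1, 32]
  Merge [2, 14] + [-1, 32] -> [-1, 2, 14, 32]
  Merge [3, 7, 18, 25] + [-1, 2, 14, 32] -> [-1, 2, 3, 7, 14, 18, 25, 32]


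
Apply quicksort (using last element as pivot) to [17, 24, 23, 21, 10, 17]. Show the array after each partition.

Partition 1: pivot=17 at index 2 -> [17, 10, 17, 21, 24, 23]
Partition 2: pivot=10 at index 0 -> [10, 17, 17, 21, 24, 23]
Partition 3: pivot=23 at index 4 -> [10, 17, 17, 21, 23, 24]


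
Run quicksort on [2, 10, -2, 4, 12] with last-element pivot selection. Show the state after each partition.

Partition 1: pivot=12 at index 4 -> [2, 10, -2, 4, 12]
Partition 2: pivot=4 at index 2 -> [2, -2, 4, 10, 12]
Partition 3: pivot=-2 at index 0 -> [-2, 2, 4, 10, 12]


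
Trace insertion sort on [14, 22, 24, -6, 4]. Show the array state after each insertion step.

First element 14 is already 'sorted'
Insert 22: shifted 0 elements -> [14, 22, 24, -6, 4]
Insert 24: shifted 0 elements -> [14, 22, 24, -6, 4]
Insert -6: shifted 3 elements -> [-6, 14, 22, 24, 4]
Insert 4: shifted 3 elements -> [-6, 4, 14, 22, 24]


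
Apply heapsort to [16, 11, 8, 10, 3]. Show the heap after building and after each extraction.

Build heap: [16, 11, 8, 10, 3]
Extract 16: [11, 10, 8, 3, 16]
Extract 11: [10, 3, 8, 11, 16]
Extract 10: [8, 3, 10, 11, 16]
Extract 8: [3, 8, 10, 11, 16]


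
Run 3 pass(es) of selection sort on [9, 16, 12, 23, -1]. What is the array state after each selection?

Pass 1: Select minimum -1 at index 4, swap -> [-1, 16, 12, 23, 9]
Pass 2: Select minimum 9 at index 4, swap -> [-1, 9, 12, 23, 16]
Pass 3: Select minimum 12 at index 2, swap -> [-1, 9, 12, 23, 16]


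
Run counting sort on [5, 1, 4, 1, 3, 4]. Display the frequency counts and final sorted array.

Count array: [0, 2, 0, 1, 2, 1]
(count[i] = number of elements equal to i)
Cumulative count: [0, 2, 2, 3, 5, 6]
Sorted: [1, 1, 3, 4, 4, 5]


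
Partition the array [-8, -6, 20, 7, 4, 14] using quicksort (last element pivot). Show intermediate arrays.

Partition 1: pivot=14 at index 4 -> [-8, -6, 7, 4, 14, 20]
Partition 2: pivot=4 at index 2 -> [-8, -6, 4, 7, 14, 20]
Partition 3: pivot=-6 at index 1 -> [-8, -6, 4, 7, 14, 20]


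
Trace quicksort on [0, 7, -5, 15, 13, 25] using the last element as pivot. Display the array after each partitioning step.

Partition 1: pivot=25 at index 5 -> [0, 7, -5, 15, 13, 25]
Partition 2: pivot=13 at index 3 -> [0, 7, -5, 13, 15, 25]
Partition 3: pivot=-5 at index 0 -> [-5, 7, 0, 13, 15, 25]
Partition 4: pivot=0 at index 1 -> [-5, 0, 7, 13, 15, 25]


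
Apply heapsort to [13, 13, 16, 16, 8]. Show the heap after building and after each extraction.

Build heap: [16, 13, 16, 13, 8]
Extract 16: [16, 13, 8, 13, 16]
Extract 16: [13, 13, 8, 16, 16]
Extract 13: [13, 8, 13, 16, 16]
Extract 13: [8, 13, 13, 16, 16]


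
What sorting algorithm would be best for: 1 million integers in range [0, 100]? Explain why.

Best choice: Counting sort
Reason: O(n + k) where k=100 is small; linear time beats O(n log n)


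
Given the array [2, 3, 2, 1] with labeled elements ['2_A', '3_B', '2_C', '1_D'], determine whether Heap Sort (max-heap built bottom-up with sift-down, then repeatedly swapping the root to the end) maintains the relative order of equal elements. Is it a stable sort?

Trace Heap Sort on the labeled array (the key is the number; the letter only tracks identity):
  Build max-heap: [3_B, 2_A, 2_C, 1_D]
  Swap root 3_B to index 3, re-heapify first 3 -> [2_A, 1_D, 2_C, 3_B]
  Swap root 2_A to index 2, re-heapify first 2 -> [2_C, 1_D, 2_A, 3_B]
  Swap root 2_C to index 1, re-heapify first 1 -> [1_D, 2_C, 2_A, 3_B]
Final order: [1_D, 2_C, 2_A, 3_B]
Equal keys:
  value 2: originally 2_A, 2_C; after sorting 2_C, 2_A -> order changed
Equal keys were reordered, so Heap Sort is not stable: heap construction and root-to-end swaps move elements without regard to the original order of equal keys. (One such input is enough; an unstable sort may happen to preserve order on other inputs, but it gives no guarantee.)
Answer: Not stable


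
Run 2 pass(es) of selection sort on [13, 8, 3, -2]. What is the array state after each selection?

Pass 1: Select minimum -2 at index 3, swap -> [-2, 8, 3, 13]
Pass 2: Select minimum 3 at index 2, swap -> [-2, 3, 8, 13]


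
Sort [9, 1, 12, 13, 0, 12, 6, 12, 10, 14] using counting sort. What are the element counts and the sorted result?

Count array: [1, 1, 0, 0, 0, 0, 1, 0, 0, 1, 1, 0, 3, 1, 1]
(count[i] = number of elements equal to i)
Cumulative count: [1, 2, 2, 2, 2, 2, 3, 3, 3, 4, 5, 5, 8, 9, 10]
Sorted: [0, 1, 6, 9, 10, 12, 12, 12, 13, 14]


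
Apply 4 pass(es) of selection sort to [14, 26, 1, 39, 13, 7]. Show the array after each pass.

Pass 1: Select minimum 1 at index 2, swap -> [1, 26, 14, 39, 13, 7]
Pass 2: Select minimum 7 at index 5, swap -> [1, 7, 14, 39, 13, 26]
Pass 3: Select minimum 13 at index 4, swap -> [1, 7, 13, 39, 14, 26]
Pass 4: Select minimum 14 at index 4, swap -> [1, 7, 13, 14, 39, 26]


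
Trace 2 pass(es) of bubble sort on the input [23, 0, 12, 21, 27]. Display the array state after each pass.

After pass 1: [0, 12, 21, 23, 27] (3 swaps)
After pass 2: [0, 12, 21, 23, 27] (0 swaps)
Total swaps: 3


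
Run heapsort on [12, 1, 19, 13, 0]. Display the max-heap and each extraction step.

Build heap: [19, 13, 12, 1, 0]
Extract 19: [13, 1, 12, 0, 19]
Extract 13: [12, 1, 0, 13, 19]
Extract 12: [1, 0, 12, 13, 19]
Extract 1: [0, 1, 12, 13, 19]


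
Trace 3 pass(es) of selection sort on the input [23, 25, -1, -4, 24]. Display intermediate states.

Pass 1: Select minimum -4 at index 3, swap -> [-4, 25, -1, 23, 24]
Pass 2: Select minimum -1 at index 2, swap -> [-4, -1, 25, 23, 24]
Pass 3: Select minimum 23 at index 3, swap -> [-4, -1, 23, 25, 24]


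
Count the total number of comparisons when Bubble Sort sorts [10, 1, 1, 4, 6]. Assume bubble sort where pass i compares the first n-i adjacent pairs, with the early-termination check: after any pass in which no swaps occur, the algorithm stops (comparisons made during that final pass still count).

Pass 1: compare adjacent pairs (0,1)..(3,4) = 4 comparison(s), 4 swap(s) -> [1, 1, 4, 6, 10]
Pass 2: compare adjacent pairs (0,1)..(2,3) = 3 comparison(s), 0 swap(s) -> [1, 1, 4, 6, 10]
No swaps in this pass, so bubble sort stops here.
Total comparisons: 4 + 3 = 7


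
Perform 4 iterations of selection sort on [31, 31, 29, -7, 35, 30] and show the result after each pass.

Pass 1: Select minimum -7 at index 3, swap -> [-7, 31, 29, 31, 35, 30]
Pass 2: Select minimum 29 at index 2, swap -> [-7, 29, 31, 31, 35, 30]
Pass 3: Select minimum 30 at index 5, swap -> [-7, 29, 30, 31, 35, 31]
Pass 4: Select minimum 31 at index 3, swap -> [-7, 29, 30, 31, 35, 31]
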